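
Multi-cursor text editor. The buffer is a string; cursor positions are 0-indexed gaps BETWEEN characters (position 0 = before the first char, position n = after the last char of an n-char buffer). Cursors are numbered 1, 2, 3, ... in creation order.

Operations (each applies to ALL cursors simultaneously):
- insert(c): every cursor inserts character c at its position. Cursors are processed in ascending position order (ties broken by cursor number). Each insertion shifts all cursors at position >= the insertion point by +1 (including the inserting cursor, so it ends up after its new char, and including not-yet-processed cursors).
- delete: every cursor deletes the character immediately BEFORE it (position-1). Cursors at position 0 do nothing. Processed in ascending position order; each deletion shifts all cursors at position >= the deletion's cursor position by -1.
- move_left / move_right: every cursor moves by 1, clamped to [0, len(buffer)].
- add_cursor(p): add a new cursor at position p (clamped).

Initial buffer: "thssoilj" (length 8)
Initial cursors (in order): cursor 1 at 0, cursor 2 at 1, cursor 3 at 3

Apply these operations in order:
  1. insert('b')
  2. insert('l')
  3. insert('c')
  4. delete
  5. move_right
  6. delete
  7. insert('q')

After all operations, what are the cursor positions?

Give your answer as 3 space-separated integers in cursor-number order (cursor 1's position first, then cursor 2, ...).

Answer: 3 6 10

Derivation:
After op 1 (insert('b')): buffer="btbhsbsoilj" (len 11), cursors c1@1 c2@3 c3@6, authorship 1.2..3.....
After op 2 (insert('l')): buffer="bltblhsblsoilj" (len 14), cursors c1@2 c2@5 c3@9, authorship 11.22..33.....
After op 3 (insert('c')): buffer="blctblchsblcsoilj" (len 17), cursors c1@3 c2@7 c3@12, authorship 111.222..333.....
After op 4 (delete): buffer="bltblhsblsoilj" (len 14), cursors c1@2 c2@5 c3@9, authorship 11.22..33.....
After op 5 (move_right): buffer="bltblhsblsoilj" (len 14), cursors c1@3 c2@6 c3@10, authorship 11.22..33.....
After op 6 (delete): buffer="blblsbloilj" (len 11), cursors c1@2 c2@4 c3@7, authorship 1122.33....
After op 7 (insert('q')): buffer="blqblqsblqoilj" (len 14), cursors c1@3 c2@6 c3@10, authorship 111222.333....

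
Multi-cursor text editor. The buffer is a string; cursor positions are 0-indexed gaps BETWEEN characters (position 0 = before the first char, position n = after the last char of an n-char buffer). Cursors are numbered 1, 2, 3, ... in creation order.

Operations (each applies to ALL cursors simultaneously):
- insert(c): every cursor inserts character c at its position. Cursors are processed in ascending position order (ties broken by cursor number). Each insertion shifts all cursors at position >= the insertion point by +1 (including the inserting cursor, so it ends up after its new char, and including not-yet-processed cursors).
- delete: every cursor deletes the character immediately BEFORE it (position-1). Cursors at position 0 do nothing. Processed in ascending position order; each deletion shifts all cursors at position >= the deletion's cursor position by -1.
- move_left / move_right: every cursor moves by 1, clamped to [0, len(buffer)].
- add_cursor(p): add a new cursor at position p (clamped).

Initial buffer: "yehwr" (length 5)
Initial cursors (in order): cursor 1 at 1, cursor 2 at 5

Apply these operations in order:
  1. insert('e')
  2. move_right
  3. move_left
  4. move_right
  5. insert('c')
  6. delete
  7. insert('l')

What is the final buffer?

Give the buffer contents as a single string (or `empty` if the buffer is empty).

Answer: yeelhwrel

Derivation:
After op 1 (insert('e')): buffer="yeehwre" (len 7), cursors c1@2 c2@7, authorship .1....2
After op 2 (move_right): buffer="yeehwre" (len 7), cursors c1@3 c2@7, authorship .1....2
After op 3 (move_left): buffer="yeehwre" (len 7), cursors c1@2 c2@6, authorship .1....2
After op 4 (move_right): buffer="yeehwre" (len 7), cursors c1@3 c2@7, authorship .1....2
After op 5 (insert('c')): buffer="yeechwrec" (len 9), cursors c1@4 c2@9, authorship .1.1...22
After op 6 (delete): buffer="yeehwre" (len 7), cursors c1@3 c2@7, authorship .1....2
After op 7 (insert('l')): buffer="yeelhwrel" (len 9), cursors c1@4 c2@9, authorship .1.1...22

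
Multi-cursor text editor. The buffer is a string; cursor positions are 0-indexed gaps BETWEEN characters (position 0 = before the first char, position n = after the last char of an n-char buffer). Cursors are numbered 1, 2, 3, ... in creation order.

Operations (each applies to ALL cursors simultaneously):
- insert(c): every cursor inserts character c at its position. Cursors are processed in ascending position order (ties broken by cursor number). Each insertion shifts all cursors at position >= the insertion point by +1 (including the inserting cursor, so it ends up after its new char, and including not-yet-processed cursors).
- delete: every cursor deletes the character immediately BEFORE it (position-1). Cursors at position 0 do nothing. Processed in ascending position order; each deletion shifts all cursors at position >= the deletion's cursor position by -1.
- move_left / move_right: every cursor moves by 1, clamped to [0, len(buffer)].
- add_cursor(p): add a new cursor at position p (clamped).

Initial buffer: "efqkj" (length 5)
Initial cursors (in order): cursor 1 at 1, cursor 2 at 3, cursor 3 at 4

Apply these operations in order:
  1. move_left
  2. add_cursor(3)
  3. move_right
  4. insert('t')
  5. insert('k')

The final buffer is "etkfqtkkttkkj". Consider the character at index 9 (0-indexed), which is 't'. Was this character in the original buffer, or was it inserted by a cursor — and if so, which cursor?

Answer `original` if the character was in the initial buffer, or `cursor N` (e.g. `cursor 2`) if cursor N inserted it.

Answer: cursor 4

Derivation:
After op 1 (move_left): buffer="efqkj" (len 5), cursors c1@0 c2@2 c3@3, authorship .....
After op 2 (add_cursor(3)): buffer="efqkj" (len 5), cursors c1@0 c2@2 c3@3 c4@3, authorship .....
After op 3 (move_right): buffer="efqkj" (len 5), cursors c1@1 c2@3 c3@4 c4@4, authorship .....
After op 4 (insert('t')): buffer="etfqtkttj" (len 9), cursors c1@2 c2@5 c3@8 c4@8, authorship .1..2.34.
After op 5 (insert('k')): buffer="etkfqtkkttkkj" (len 13), cursors c1@3 c2@7 c3@12 c4@12, authorship .11..22.3434.
Authorship (.=original, N=cursor N): . 1 1 . . 2 2 . 3 4 3 4 .
Index 9: author = 4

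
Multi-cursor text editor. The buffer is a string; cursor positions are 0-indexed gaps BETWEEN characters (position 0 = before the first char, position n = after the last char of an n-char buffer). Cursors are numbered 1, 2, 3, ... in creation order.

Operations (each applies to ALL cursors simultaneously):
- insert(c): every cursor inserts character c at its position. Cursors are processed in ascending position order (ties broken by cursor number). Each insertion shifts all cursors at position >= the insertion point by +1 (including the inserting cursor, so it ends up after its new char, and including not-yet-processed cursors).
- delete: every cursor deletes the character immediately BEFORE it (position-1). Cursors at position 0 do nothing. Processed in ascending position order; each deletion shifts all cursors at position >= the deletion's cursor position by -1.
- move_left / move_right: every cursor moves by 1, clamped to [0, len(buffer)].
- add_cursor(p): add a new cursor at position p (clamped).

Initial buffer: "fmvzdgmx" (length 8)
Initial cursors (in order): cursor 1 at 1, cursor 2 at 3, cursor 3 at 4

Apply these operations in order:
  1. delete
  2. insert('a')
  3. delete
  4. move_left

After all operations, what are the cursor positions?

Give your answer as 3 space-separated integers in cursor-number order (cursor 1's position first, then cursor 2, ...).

After op 1 (delete): buffer="mdgmx" (len 5), cursors c1@0 c2@1 c3@1, authorship .....
After op 2 (insert('a')): buffer="amaadgmx" (len 8), cursors c1@1 c2@4 c3@4, authorship 1.23....
After op 3 (delete): buffer="mdgmx" (len 5), cursors c1@0 c2@1 c3@1, authorship .....
After op 4 (move_left): buffer="mdgmx" (len 5), cursors c1@0 c2@0 c3@0, authorship .....

Answer: 0 0 0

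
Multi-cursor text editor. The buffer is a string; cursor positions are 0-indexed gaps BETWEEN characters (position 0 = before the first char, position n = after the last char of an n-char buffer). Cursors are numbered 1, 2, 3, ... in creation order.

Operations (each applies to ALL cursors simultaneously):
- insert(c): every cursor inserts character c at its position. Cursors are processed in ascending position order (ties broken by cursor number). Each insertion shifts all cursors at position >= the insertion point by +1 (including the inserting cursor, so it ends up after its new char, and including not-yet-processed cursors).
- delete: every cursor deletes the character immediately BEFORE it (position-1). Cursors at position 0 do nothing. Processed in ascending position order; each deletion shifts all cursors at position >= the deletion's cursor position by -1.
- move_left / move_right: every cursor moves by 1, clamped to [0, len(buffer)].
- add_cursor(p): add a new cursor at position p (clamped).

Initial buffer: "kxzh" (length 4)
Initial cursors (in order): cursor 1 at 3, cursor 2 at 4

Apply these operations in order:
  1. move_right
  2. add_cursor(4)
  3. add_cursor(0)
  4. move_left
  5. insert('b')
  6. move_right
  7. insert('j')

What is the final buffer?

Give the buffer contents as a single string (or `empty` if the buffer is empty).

After op 1 (move_right): buffer="kxzh" (len 4), cursors c1@4 c2@4, authorship ....
After op 2 (add_cursor(4)): buffer="kxzh" (len 4), cursors c1@4 c2@4 c3@4, authorship ....
After op 3 (add_cursor(0)): buffer="kxzh" (len 4), cursors c4@0 c1@4 c2@4 c3@4, authorship ....
After op 4 (move_left): buffer="kxzh" (len 4), cursors c4@0 c1@3 c2@3 c3@3, authorship ....
After op 5 (insert('b')): buffer="bkxzbbbh" (len 8), cursors c4@1 c1@7 c2@7 c3@7, authorship 4...123.
After op 6 (move_right): buffer="bkxzbbbh" (len 8), cursors c4@2 c1@8 c2@8 c3@8, authorship 4...123.
After op 7 (insert('j')): buffer="bkjxzbbbhjjj" (len 12), cursors c4@3 c1@12 c2@12 c3@12, authorship 4.4..123.123

Answer: bkjxzbbbhjjj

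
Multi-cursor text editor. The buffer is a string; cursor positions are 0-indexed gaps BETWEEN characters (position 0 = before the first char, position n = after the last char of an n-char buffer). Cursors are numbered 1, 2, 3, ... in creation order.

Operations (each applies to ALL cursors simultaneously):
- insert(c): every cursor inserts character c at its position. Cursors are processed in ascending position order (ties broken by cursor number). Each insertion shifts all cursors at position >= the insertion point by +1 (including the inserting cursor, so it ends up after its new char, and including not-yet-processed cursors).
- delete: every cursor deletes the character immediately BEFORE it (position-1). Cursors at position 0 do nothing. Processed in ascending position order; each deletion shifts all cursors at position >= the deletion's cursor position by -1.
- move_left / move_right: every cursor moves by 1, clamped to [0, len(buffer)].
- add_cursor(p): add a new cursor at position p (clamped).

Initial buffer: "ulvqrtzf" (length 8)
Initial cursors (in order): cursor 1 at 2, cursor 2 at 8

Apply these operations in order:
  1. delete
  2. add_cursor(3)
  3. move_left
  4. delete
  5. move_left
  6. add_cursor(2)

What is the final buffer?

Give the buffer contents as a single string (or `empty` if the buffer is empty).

After op 1 (delete): buffer="uvqrtz" (len 6), cursors c1@1 c2@6, authorship ......
After op 2 (add_cursor(3)): buffer="uvqrtz" (len 6), cursors c1@1 c3@3 c2@6, authorship ......
After op 3 (move_left): buffer="uvqrtz" (len 6), cursors c1@0 c3@2 c2@5, authorship ......
After op 4 (delete): buffer="uqrz" (len 4), cursors c1@0 c3@1 c2@3, authorship ....
After op 5 (move_left): buffer="uqrz" (len 4), cursors c1@0 c3@0 c2@2, authorship ....
After op 6 (add_cursor(2)): buffer="uqrz" (len 4), cursors c1@0 c3@0 c2@2 c4@2, authorship ....

Answer: uqrz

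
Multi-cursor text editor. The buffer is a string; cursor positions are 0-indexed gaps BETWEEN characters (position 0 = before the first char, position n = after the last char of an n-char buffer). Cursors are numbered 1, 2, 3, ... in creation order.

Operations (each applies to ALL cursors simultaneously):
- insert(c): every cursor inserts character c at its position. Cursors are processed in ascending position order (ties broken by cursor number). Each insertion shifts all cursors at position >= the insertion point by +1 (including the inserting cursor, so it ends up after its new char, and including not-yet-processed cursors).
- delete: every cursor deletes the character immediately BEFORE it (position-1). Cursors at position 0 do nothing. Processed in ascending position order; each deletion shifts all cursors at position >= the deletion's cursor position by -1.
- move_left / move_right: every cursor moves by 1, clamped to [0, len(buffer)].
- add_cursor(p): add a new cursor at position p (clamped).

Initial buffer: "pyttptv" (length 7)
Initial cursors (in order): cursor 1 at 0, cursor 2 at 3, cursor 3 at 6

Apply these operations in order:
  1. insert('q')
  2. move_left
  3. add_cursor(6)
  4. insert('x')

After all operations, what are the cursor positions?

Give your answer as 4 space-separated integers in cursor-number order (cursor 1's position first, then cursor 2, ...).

After op 1 (insert('q')): buffer="qpytqtptqv" (len 10), cursors c1@1 c2@5 c3@9, authorship 1...2...3.
After op 2 (move_left): buffer="qpytqtptqv" (len 10), cursors c1@0 c2@4 c3@8, authorship 1...2...3.
After op 3 (add_cursor(6)): buffer="qpytqtptqv" (len 10), cursors c1@0 c2@4 c4@6 c3@8, authorship 1...2...3.
After op 4 (insert('x')): buffer="xqpytxqtxptxqv" (len 14), cursors c1@1 c2@6 c4@9 c3@12, authorship 11...22.4..33.

Answer: 1 6 12 9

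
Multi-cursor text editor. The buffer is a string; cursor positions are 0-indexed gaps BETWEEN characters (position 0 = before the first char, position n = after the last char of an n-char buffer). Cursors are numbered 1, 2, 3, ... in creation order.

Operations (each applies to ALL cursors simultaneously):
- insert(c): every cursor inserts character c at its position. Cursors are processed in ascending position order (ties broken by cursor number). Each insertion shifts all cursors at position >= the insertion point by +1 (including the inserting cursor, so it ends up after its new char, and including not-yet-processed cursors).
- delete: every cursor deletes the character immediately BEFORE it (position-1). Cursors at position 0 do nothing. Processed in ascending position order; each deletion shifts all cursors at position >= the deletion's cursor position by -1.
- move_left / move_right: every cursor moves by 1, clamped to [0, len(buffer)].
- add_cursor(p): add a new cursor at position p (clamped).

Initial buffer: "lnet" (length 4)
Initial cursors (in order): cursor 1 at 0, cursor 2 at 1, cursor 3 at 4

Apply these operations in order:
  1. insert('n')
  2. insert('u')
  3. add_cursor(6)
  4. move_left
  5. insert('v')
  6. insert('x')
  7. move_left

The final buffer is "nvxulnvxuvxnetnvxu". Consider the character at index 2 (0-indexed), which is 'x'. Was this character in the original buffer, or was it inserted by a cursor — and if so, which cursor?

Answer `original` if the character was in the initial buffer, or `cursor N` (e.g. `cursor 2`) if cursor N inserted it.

Answer: cursor 1

Derivation:
After op 1 (insert('n')): buffer="nlnnetn" (len 7), cursors c1@1 c2@3 c3@7, authorship 1.2...3
After op 2 (insert('u')): buffer="nulnunetnu" (len 10), cursors c1@2 c2@5 c3@10, authorship 11.22...33
After op 3 (add_cursor(6)): buffer="nulnunetnu" (len 10), cursors c1@2 c2@5 c4@6 c3@10, authorship 11.22...33
After op 4 (move_left): buffer="nulnunetnu" (len 10), cursors c1@1 c2@4 c4@5 c3@9, authorship 11.22...33
After op 5 (insert('v')): buffer="nvulnvuvnetnvu" (len 14), cursors c1@2 c2@6 c4@8 c3@13, authorship 111.2224...333
After op 6 (insert('x')): buffer="nvxulnvxuvxnetnvxu" (len 18), cursors c1@3 c2@8 c4@11 c3@17, authorship 1111.222244...3333
After op 7 (move_left): buffer="nvxulnvxuvxnetnvxu" (len 18), cursors c1@2 c2@7 c4@10 c3@16, authorship 1111.222244...3333
Authorship (.=original, N=cursor N): 1 1 1 1 . 2 2 2 2 4 4 . . . 3 3 3 3
Index 2: author = 1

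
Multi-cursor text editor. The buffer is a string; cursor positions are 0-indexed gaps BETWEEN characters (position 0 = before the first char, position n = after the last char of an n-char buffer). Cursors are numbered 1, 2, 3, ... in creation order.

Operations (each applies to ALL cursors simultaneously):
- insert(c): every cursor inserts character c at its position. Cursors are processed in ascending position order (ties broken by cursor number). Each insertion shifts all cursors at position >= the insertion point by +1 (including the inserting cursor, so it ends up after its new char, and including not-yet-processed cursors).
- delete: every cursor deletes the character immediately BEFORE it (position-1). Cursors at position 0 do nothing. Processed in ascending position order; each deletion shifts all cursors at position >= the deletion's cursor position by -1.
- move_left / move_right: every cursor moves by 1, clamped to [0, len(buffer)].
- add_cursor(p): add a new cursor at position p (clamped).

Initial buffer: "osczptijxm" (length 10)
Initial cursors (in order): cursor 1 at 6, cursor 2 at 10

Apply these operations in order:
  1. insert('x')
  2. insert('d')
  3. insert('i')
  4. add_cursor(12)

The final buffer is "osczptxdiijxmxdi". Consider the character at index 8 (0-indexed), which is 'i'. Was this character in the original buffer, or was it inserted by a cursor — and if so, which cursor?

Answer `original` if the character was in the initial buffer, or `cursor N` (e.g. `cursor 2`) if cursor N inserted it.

Answer: cursor 1

Derivation:
After op 1 (insert('x')): buffer="osczptxijxmx" (len 12), cursors c1@7 c2@12, authorship ......1....2
After op 2 (insert('d')): buffer="osczptxdijxmxd" (len 14), cursors c1@8 c2@14, authorship ......11....22
After op 3 (insert('i')): buffer="osczptxdiijxmxdi" (len 16), cursors c1@9 c2@16, authorship ......111....222
After op 4 (add_cursor(12)): buffer="osczptxdiijxmxdi" (len 16), cursors c1@9 c3@12 c2@16, authorship ......111....222
Authorship (.=original, N=cursor N): . . . . . . 1 1 1 . . . . 2 2 2
Index 8: author = 1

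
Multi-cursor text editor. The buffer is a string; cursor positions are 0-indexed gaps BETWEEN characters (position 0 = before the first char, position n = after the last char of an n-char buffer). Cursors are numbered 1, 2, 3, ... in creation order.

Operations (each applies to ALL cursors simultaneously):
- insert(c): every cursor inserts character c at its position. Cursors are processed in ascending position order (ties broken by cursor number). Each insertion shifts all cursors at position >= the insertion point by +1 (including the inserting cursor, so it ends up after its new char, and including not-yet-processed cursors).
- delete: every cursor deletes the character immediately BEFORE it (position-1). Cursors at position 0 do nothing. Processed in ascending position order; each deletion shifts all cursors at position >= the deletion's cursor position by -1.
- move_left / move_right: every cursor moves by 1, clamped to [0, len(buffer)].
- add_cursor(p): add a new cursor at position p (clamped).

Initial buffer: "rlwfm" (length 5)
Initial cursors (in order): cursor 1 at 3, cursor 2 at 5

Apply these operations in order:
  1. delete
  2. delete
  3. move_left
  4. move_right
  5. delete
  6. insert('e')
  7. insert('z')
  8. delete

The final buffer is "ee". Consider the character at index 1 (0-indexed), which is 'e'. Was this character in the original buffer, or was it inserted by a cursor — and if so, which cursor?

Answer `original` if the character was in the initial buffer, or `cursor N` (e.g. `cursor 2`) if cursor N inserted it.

Answer: cursor 2

Derivation:
After op 1 (delete): buffer="rlf" (len 3), cursors c1@2 c2@3, authorship ...
After op 2 (delete): buffer="r" (len 1), cursors c1@1 c2@1, authorship .
After op 3 (move_left): buffer="r" (len 1), cursors c1@0 c2@0, authorship .
After op 4 (move_right): buffer="r" (len 1), cursors c1@1 c2@1, authorship .
After op 5 (delete): buffer="" (len 0), cursors c1@0 c2@0, authorship 
After op 6 (insert('e')): buffer="ee" (len 2), cursors c1@2 c2@2, authorship 12
After op 7 (insert('z')): buffer="eezz" (len 4), cursors c1@4 c2@4, authorship 1212
After op 8 (delete): buffer="ee" (len 2), cursors c1@2 c2@2, authorship 12
Authorship (.=original, N=cursor N): 1 2
Index 1: author = 2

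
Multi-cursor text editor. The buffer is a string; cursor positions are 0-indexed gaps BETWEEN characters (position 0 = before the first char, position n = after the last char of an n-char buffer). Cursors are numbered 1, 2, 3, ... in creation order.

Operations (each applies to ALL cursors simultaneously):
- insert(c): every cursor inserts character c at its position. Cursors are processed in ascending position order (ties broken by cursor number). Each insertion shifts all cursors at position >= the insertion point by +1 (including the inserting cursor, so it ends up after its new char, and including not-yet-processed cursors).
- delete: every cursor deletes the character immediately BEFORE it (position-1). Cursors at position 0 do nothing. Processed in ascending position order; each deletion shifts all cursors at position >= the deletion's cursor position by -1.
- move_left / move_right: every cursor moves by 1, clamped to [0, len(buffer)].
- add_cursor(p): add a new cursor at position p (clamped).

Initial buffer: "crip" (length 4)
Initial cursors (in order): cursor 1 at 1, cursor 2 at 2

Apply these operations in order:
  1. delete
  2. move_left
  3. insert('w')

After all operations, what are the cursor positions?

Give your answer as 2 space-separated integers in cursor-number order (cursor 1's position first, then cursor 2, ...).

Answer: 2 2

Derivation:
After op 1 (delete): buffer="ip" (len 2), cursors c1@0 c2@0, authorship ..
After op 2 (move_left): buffer="ip" (len 2), cursors c1@0 c2@0, authorship ..
After op 3 (insert('w')): buffer="wwip" (len 4), cursors c1@2 c2@2, authorship 12..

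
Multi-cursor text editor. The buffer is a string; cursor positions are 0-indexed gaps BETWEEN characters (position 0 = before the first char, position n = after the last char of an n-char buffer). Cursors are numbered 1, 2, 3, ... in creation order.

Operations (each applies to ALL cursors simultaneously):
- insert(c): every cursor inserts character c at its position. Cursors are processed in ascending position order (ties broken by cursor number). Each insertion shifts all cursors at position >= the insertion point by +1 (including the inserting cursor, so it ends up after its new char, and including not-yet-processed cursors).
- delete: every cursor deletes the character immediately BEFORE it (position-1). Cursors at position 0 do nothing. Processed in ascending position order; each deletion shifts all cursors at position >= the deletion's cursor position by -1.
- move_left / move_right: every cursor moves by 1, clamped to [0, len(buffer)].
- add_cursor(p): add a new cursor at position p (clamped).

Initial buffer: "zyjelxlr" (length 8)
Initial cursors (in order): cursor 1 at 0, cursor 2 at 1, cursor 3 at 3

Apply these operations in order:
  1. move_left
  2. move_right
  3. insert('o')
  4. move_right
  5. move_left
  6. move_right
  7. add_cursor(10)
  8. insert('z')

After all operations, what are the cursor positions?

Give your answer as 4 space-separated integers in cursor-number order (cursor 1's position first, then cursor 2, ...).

After op 1 (move_left): buffer="zyjelxlr" (len 8), cursors c1@0 c2@0 c3@2, authorship ........
After op 2 (move_right): buffer="zyjelxlr" (len 8), cursors c1@1 c2@1 c3@3, authorship ........
After op 3 (insert('o')): buffer="zooyjoelxlr" (len 11), cursors c1@3 c2@3 c3@6, authorship .12..3.....
After op 4 (move_right): buffer="zooyjoelxlr" (len 11), cursors c1@4 c2@4 c3@7, authorship .12..3.....
After op 5 (move_left): buffer="zooyjoelxlr" (len 11), cursors c1@3 c2@3 c3@6, authorship .12..3.....
After op 6 (move_right): buffer="zooyjoelxlr" (len 11), cursors c1@4 c2@4 c3@7, authorship .12..3.....
After op 7 (add_cursor(10)): buffer="zooyjoelxlr" (len 11), cursors c1@4 c2@4 c3@7 c4@10, authorship .12..3.....
After op 8 (insert('z')): buffer="zooyzzjoezlxlzr" (len 15), cursors c1@6 c2@6 c3@10 c4@14, authorship .12.12.3.3...4.

Answer: 6 6 10 14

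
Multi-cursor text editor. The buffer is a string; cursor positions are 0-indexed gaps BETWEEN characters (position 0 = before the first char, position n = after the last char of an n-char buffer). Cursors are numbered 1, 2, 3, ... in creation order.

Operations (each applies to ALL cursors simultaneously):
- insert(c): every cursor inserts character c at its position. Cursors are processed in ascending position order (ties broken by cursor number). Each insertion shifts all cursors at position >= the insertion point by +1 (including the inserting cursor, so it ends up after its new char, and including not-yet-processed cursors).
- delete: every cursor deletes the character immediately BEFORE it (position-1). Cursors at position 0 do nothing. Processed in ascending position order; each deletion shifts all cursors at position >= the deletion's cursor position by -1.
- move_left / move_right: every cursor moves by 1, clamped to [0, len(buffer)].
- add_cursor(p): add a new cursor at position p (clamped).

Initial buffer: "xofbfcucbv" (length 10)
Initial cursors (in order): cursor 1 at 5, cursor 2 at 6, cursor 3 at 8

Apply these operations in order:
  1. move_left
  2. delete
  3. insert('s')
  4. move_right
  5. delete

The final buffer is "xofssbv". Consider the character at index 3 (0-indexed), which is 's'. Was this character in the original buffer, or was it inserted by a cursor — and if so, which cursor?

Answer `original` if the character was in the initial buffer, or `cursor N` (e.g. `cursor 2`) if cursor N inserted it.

After op 1 (move_left): buffer="xofbfcucbv" (len 10), cursors c1@4 c2@5 c3@7, authorship ..........
After op 2 (delete): buffer="xofccbv" (len 7), cursors c1@3 c2@3 c3@4, authorship .......
After op 3 (insert('s')): buffer="xofsscscbv" (len 10), cursors c1@5 c2@5 c3@7, authorship ...12.3...
After op 4 (move_right): buffer="xofsscscbv" (len 10), cursors c1@6 c2@6 c3@8, authorship ...12.3...
After op 5 (delete): buffer="xofssbv" (len 7), cursors c1@4 c2@4 c3@5, authorship ...13..
Authorship (.=original, N=cursor N): . . . 1 3 . .
Index 3: author = 1

Answer: cursor 1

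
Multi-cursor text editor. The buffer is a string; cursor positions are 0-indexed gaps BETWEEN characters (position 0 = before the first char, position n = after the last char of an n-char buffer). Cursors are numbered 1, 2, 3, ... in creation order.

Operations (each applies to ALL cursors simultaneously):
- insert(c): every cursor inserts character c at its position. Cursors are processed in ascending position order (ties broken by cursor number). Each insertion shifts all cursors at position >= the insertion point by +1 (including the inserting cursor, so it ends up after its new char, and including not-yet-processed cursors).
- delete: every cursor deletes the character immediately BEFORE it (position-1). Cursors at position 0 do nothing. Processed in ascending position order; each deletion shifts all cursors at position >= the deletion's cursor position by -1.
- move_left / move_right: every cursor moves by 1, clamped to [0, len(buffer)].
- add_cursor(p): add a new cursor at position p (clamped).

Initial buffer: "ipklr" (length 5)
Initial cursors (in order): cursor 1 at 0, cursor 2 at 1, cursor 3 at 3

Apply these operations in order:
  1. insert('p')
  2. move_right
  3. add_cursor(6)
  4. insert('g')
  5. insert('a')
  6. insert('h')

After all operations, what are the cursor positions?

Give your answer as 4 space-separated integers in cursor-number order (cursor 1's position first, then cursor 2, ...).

Answer: 5 10 19 15

Derivation:
After op 1 (insert('p')): buffer="pippkplr" (len 8), cursors c1@1 c2@3 c3@6, authorship 1.2..3..
After op 2 (move_right): buffer="pippkplr" (len 8), cursors c1@2 c2@4 c3@7, authorship 1.2..3..
After op 3 (add_cursor(6)): buffer="pippkplr" (len 8), cursors c1@2 c2@4 c4@6 c3@7, authorship 1.2..3..
After op 4 (insert('g')): buffer="pigppgkpglgr" (len 12), cursors c1@3 c2@6 c4@9 c3@11, authorship 1.12.2.34.3.
After op 5 (insert('a')): buffer="pigappgakpgalgar" (len 16), cursors c1@4 c2@8 c4@12 c3@15, authorship 1.112.22.344.33.
After op 6 (insert('h')): buffer="pigahppgahkpgahlgahr" (len 20), cursors c1@5 c2@10 c4@15 c3@19, authorship 1.1112.222.3444.333.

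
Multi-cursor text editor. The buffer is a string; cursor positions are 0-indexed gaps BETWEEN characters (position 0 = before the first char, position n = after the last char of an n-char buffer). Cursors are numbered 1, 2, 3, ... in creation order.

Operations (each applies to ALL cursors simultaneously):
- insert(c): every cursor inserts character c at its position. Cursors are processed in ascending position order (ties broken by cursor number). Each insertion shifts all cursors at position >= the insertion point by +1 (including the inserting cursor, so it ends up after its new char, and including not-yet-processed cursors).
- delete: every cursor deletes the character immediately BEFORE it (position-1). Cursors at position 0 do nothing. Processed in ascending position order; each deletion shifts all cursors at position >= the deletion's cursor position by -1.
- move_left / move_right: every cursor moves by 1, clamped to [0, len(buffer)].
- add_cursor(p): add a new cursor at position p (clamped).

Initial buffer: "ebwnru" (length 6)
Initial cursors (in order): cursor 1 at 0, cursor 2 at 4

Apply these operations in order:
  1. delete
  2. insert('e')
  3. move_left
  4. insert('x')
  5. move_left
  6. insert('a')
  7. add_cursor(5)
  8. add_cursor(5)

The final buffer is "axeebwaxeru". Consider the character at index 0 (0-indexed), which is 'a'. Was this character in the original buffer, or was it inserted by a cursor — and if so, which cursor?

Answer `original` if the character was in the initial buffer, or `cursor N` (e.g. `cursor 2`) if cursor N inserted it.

After op 1 (delete): buffer="ebwru" (len 5), cursors c1@0 c2@3, authorship .....
After op 2 (insert('e')): buffer="eebweru" (len 7), cursors c1@1 c2@5, authorship 1...2..
After op 3 (move_left): buffer="eebweru" (len 7), cursors c1@0 c2@4, authorship 1...2..
After op 4 (insert('x')): buffer="xeebwxeru" (len 9), cursors c1@1 c2@6, authorship 11...22..
After op 5 (move_left): buffer="xeebwxeru" (len 9), cursors c1@0 c2@5, authorship 11...22..
After op 6 (insert('a')): buffer="axeebwaxeru" (len 11), cursors c1@1 c2@7, authorship 111...222..
After op 7 (add_cursor(5)): buffer="axeebwaxeru" (len 11), cursors c1@1 c3@5 c2@7, authorship 111...222..
After op 8 (add_cursor(5)): buffer="axeebwaxeru" (len 11), cursors c1@1 c3@5 c4@5 c2@7, authorship 111...222..
Authorship (.=original, N=cursor N): 1 1 1 . . . 2 2 2 . .
Index 0: author = 1

Answer: cursor 1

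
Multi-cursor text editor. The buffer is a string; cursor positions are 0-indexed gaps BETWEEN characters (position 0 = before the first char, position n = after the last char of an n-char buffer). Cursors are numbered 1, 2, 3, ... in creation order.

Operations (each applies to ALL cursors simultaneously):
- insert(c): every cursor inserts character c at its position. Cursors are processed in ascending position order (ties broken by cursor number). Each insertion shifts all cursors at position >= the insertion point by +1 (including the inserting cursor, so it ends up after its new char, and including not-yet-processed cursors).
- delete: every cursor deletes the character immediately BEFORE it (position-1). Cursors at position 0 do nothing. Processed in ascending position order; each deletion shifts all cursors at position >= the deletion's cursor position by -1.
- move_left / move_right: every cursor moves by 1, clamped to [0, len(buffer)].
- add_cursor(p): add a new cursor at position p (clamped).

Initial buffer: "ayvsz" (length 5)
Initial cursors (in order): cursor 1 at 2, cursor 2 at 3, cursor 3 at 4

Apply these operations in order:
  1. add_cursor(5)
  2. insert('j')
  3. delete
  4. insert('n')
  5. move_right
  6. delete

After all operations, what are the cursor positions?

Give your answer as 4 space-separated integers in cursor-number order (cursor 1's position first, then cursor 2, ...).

After op 1 (add_cursor(5)): buffer="ayvsz" (len 5), cursors c1@2 c2@3 c3@4 c4@5, authorship .....
After op 2 (insert('j')): buffer="ayjvjsjzj" (len 9), cursors c1@3 c2@5 c3@7 c4@9, authorship ..1.2.3.4
After op 3 (delete): buffer="ayvsz" (len 5), cursors c1@2 c2@3 c3@4 c4@5, authorship .....
After op 4 (insert('n')): buffer="aynvnsnzn" (len 9), cursors c1@3 c2@5 c3@7 c4@9, authorship ..1.2.3.4
After op 5 (move_right): buffer="aynvnsnzn" (len 9), cursors c1@4 c2@6 c3@8 c4@9, authorship ..1.2.3.4
After op 6 (delete): buffer="aynnn" (len 5), cursors c1@3 c2@4 c3@5 c4@5, authorship ..123

Answer: 3 4 5 5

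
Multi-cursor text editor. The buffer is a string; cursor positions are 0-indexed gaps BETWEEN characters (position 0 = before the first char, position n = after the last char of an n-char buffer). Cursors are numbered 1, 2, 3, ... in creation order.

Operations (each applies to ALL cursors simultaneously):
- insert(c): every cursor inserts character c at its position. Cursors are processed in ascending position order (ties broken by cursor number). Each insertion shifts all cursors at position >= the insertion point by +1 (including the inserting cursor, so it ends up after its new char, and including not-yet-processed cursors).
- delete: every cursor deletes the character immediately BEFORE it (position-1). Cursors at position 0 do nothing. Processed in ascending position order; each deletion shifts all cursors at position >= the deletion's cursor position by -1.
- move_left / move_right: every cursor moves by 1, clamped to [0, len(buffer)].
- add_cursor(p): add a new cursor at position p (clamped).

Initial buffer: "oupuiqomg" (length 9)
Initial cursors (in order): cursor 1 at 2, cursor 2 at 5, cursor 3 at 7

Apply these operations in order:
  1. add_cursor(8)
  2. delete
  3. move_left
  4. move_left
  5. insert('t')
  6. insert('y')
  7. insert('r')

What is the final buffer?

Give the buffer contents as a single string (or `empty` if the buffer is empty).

After op 1 (add_cursor(8)): buffer="oupuiqomg" (len 9), cursors c1@2 c2@5 c3@7 c4@8, authorship .........
After op 2 (delete): buffer="opuqg" (len 5), cursors c1@1 c2@3 c3@4 c4@4, authorship .....
After op 3 (move_left): buffer="opuqg" (len 5), cursors c1@0 c2@2 c3@3 c4@3, authorship .....
After op 4 (move_left): buffer="opuqg" (len 5), cursors c1@0 c2@1 c3@2 c4@2, authorship .....
After op 5 (insert('t')): buffer="totpttuqg" (len 9), cursors c1@1 c2@3 c3@6 c4@6, authorship 1.2.34...
After op 6 (insert('y')): buffer="tyotypttyyuqg" (len 13), cursors c1@2 c2@5 c3@10 c4@10, authorship 11.22.3434...
After op 7 (insert('r')): buffer="tyrotyrpttyyrruqg" (len 17), cursors c1@3 c2@7 c3@14 c4@14, authorship 111.222.343434...

Answer: tyrotyrpttyyrruqg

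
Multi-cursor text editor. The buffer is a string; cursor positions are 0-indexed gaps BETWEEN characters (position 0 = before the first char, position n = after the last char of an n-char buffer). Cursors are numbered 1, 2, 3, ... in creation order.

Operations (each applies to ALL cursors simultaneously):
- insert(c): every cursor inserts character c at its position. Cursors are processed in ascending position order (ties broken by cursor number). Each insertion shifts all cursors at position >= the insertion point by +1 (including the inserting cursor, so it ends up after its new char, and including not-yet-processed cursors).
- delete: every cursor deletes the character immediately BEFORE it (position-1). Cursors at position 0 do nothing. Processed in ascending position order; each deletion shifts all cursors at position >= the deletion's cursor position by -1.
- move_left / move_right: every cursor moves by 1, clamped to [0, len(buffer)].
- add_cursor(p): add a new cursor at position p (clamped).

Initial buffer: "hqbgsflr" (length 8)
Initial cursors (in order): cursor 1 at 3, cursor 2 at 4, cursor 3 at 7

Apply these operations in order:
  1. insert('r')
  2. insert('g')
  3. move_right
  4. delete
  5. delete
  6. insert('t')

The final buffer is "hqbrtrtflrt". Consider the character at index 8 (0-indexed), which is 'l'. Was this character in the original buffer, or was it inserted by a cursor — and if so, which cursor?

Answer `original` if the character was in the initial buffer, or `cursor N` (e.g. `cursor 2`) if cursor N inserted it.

After op 1 (insert('r')): buffer="hqbrgrsflrr" (len 11), cursors c1@4 c2@6 c3@10, authorship ...1.2...3.
After op 2 (insert('g')): buffer="hqbrggrgsflrgr" (len 14), cursors c1@5 c2@8 c3@13, authorship ...11.22...33.
After op 3 (move_right): buffer="hqbrggrgsflrgr" (len 14), cursors c1@6 c2@9 c3@14, authorship ...11.22...33.
After op 4 (delete): buffer="hqbrgrgflrg" (len 11), cursors c1@5 c2@7 c3@11, authorship ...1122..33
After op 5 (delete): buffer="hqbrrflr" (len 8), cursors c1@4 c2@5 c3@8, authorship ...12..3
After op 6 (insert('t')): buffer="hqbrtrtflrt" (len 11), cursors c1@5 c2@7 c3@11, authorship ...1122..33
Authorship (.=original, N=cursor N): . . . 1 1 2 2 . . 3 3
Index 8: author = original

Answer: original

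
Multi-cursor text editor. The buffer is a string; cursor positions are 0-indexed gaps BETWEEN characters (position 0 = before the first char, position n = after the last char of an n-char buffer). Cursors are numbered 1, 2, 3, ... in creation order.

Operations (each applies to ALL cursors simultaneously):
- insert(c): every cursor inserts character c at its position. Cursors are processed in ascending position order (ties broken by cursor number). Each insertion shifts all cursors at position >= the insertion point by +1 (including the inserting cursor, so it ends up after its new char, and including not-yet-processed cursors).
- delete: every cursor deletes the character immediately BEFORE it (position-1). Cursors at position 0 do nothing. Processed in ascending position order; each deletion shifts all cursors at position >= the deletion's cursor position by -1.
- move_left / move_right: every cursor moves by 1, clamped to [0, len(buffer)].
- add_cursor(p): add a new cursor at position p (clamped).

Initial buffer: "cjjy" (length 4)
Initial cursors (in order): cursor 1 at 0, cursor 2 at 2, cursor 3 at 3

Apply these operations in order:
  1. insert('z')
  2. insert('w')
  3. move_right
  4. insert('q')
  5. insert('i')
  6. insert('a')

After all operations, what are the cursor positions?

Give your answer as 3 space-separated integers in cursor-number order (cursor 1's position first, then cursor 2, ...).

Answer: 6 13 19

Derivation:
After op 1 (insert('z')): buffer="zcjzjzy" (len 7), cursors c1@1 c2@4 c3@6, authorship 1..2.3.
After op 2 (insert('w')): buffer="zwcjzwjzwy" (len 10), cursors c1@2 c2@6 c3@9, authorship 11..22.33.
After op 3 (move_right): buffer="zwcjzwjzwy" (len 10), cursors c1@3 c2@7 c3@10, authorship 11..22.33.
After op 4 (insert('q')): buffer="zwcqjzwjqzwyq" (len 13), cursors c1@4 c2@9 c3@13, authorship 11.1.22.233.3
After op 5 (insert('i')): buffer="zwcqijzwjqizwyqi" (len 16), cursors c1@5 c2@11 c3@16, authorship 11.11.22.2233.33
After op 6 (insert('a')): buffer="zwcqiajzwjqiazwyqia" (len 19), cursors c1@6 c2@13 c3@19, authorship 11.111.22.22233.333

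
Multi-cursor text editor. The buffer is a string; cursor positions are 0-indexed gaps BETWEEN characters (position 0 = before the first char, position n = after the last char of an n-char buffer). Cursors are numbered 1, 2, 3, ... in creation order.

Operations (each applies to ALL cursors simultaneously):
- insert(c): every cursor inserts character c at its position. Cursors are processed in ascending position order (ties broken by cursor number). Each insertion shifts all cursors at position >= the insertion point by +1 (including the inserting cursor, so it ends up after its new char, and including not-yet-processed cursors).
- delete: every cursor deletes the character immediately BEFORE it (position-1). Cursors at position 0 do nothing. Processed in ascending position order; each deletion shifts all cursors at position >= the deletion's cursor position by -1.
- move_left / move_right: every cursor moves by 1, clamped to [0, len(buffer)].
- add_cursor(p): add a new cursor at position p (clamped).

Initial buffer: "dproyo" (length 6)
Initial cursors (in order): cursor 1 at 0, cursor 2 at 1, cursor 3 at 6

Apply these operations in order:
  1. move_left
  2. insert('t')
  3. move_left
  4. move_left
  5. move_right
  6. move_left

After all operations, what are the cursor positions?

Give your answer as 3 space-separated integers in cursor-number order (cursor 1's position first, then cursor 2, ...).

After op 1 (move_left): buffer="dproyo" (len 6), cursors c1@0 c2@0 c3@5, authorship ......
After op 2 (insert('t')): buffer="ttdproyto" (len 9), cursors c1@2 c2@2 c3@8, authorship 12.....3.
After op 3 (move_left): buffer="ttdproyto" (len 9), cursors c1@1 c2@1 c3@7, authorship 12.....3.
After op 4 (move_left): buffer="ttdproyto" (len 9), cursors c1@0 c2@0 c3@6, authorship 12.....3.
After op 5 (move_right): buffer="ttdproyto" (len 9), cursors c1@1 c2@1 c3@7, authorship 12.....3.
After op 6 (move_left): buffer="ttdproyto" (len 9), cursors c1@0 c2@0 c3@6, authorship 12.....3.

Answer: 0 0 6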